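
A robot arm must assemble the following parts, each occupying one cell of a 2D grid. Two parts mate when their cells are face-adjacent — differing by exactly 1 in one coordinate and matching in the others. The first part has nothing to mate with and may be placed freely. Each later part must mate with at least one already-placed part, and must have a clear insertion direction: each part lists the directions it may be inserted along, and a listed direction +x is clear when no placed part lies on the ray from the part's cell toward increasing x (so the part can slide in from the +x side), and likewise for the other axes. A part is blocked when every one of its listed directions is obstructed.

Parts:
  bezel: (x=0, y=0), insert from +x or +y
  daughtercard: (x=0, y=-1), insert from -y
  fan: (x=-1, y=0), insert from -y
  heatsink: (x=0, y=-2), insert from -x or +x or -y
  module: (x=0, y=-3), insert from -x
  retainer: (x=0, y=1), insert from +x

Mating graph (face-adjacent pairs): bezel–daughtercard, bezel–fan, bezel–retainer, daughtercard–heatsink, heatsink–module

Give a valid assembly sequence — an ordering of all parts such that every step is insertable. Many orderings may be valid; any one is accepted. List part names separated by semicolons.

1. bezel@(0, 0) [+x clear] — {bezel}
2. retainer@(0, 1) [+x clear] — {bezel, retainer}
3. daughtercard@(0, -1) [-y clear] — {bezel, daughtercard, retainer}
4. fan@(-1, 0) [-y clear] — {bezel, daughtercard, fan, retainer}
5. heatsink@(0, -2) [-x clear] — {bezel, daughtercard, fan, heatsink, retainer}
6. module@(0, -3) [-x clear] — {bezel, daughtercard, fan, heatsink, module, retainer}

bezel; retainer; daughtercard; fan; heatsink; module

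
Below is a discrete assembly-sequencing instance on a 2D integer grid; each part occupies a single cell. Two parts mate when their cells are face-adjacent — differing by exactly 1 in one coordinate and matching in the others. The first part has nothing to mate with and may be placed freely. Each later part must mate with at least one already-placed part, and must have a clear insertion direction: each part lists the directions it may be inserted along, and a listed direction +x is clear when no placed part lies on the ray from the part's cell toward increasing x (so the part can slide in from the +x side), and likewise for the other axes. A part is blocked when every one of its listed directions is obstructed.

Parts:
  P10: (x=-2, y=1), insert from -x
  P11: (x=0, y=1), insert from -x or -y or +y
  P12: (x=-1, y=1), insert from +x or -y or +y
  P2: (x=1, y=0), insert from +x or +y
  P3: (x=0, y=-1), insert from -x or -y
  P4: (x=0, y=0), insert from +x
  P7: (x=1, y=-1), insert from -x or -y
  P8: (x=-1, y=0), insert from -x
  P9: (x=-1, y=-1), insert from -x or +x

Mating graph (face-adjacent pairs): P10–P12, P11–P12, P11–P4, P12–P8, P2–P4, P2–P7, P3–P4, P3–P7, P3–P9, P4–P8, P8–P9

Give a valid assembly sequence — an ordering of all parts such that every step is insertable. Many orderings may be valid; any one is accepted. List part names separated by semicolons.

1. P9@(-1, -1) [-x clear] — {P9}
2. P8@(-1, 0) [-x clear] — {P8, P9}
3. P12@(-1, 1) [+x clear] — {P12, P8, P9}
4. P10@(-2, 1) [-x clear] — {P10, P12, P8, P9}
5. P3@(0, -1) [-y clear] — {P10, P12, P3, P8, P9}
6. P7@(1, -1) [-y clear] — {P10, P12, P3, P7, P8, P9}
7. P4@(0, 0) [+x clear] — {P10, P12, P3, P4, P7, P8, P9}
8. P2@(1, 0) [+x clear] — {P10, P12, P2, P3, P4, P7, P8, P9}
9. P11@(0, 1) [+y clear] — {P10, P11, P12, P2, P3, P4, P7, P8, P9}

P9; P8; P12; P10; P3; P7; P4; P2; P11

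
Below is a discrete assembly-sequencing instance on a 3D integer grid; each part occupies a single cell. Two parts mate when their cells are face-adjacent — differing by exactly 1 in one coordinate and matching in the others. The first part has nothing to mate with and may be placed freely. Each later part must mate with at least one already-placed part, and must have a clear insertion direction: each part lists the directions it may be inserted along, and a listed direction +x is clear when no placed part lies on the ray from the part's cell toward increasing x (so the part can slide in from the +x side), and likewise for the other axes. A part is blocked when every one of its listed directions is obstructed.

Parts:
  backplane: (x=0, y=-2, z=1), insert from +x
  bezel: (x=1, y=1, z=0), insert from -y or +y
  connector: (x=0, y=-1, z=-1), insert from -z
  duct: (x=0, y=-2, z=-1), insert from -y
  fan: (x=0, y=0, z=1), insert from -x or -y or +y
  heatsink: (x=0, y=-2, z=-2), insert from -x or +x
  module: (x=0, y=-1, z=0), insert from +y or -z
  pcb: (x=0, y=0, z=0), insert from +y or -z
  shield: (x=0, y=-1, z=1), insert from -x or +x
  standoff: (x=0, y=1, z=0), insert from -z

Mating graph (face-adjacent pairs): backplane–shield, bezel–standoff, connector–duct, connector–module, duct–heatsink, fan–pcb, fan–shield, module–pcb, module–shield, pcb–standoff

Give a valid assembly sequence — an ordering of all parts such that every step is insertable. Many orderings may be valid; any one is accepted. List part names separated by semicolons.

standoff; pcb; fan; module; connector; bezel; duct; heatsink; shield; backplane

1. standoff@(0, 1, 0) [-z clear] — {standoff}
2. pcb@(0, 0, 0) [-z clear] — {pcb, standoff}
3. fan@(0, 0, 1) [-x clear] — {fan, pcb, standoff}
4. module@(0, -1, 0) [-z clear] — {fan, module, pcb, standoff}
5. connector@(0, -1, -1) [-z clear] — {connector, fan, module, pcb, standoff}
6. bezel@(1, 1, 0) [-y clear] — {bezel, connector, fan, module, pcb, standoff}
7. duct@(0, -2, -1) [-y clear] — {bezel, connector, duct, fan, module, pcb, standoff}
8. heatsink@(0, -2, -2) [-x clear] — {bezel, connector, duct, fan, heatsink, module, pcb, standoff}
9. shield@(0, -1, 1) [-x clear] — {bezel, connector, duct, fan, heatsink, module, pcb, shield, standoff}
10. backplane@(0, -2, 1) [+x clear] — {backplane, bezel, connector, duct, fan, heatsink, module, pcb, shield, standoff}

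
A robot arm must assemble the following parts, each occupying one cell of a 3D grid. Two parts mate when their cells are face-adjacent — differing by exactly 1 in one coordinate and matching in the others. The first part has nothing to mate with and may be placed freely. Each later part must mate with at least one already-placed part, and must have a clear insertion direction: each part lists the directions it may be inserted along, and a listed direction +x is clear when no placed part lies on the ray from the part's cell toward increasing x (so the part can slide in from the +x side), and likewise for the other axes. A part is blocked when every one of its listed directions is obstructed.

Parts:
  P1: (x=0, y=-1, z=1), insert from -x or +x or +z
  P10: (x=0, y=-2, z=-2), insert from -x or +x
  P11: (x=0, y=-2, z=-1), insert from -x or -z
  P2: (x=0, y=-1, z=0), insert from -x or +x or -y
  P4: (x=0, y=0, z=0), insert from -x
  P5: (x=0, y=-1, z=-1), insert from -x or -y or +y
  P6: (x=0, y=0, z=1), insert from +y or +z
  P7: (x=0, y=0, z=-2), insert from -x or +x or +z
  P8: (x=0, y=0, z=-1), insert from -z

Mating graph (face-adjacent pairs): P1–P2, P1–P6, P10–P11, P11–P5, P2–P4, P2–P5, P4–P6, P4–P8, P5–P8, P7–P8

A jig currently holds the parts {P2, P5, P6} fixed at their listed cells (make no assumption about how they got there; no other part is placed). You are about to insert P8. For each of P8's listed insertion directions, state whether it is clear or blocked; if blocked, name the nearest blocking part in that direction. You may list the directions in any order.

-z: clear

-z: ray from P8(0, 0, -1) has no placed part ⇒ clear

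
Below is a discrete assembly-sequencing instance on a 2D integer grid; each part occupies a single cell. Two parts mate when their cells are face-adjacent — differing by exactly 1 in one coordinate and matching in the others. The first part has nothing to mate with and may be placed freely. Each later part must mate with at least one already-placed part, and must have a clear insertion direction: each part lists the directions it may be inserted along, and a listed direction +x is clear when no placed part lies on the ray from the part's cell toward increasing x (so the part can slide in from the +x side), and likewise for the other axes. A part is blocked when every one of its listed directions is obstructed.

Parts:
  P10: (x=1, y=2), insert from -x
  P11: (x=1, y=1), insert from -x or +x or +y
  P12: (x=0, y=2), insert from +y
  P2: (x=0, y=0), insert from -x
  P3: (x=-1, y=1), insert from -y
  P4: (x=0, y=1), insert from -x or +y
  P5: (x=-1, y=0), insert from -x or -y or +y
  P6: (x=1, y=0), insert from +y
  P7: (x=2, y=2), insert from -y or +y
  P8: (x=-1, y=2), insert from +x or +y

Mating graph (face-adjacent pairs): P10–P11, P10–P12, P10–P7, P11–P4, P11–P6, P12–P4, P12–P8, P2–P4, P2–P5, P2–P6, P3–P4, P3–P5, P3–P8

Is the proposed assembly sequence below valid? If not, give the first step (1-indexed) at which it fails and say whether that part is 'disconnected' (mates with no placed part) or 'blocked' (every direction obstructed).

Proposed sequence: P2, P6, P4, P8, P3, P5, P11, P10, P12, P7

1. P2@(0, 0) [-x clear] — {P2}
2. P6@(1, 0) [+y clear] — {P2, P6}
3. P4@(0, 1) [-x clear] — {P2, P4, P6}
4. P8@(-1, 2) — no placed neighbour ⇒ disconnected

Invalid at step 4 (disconnected)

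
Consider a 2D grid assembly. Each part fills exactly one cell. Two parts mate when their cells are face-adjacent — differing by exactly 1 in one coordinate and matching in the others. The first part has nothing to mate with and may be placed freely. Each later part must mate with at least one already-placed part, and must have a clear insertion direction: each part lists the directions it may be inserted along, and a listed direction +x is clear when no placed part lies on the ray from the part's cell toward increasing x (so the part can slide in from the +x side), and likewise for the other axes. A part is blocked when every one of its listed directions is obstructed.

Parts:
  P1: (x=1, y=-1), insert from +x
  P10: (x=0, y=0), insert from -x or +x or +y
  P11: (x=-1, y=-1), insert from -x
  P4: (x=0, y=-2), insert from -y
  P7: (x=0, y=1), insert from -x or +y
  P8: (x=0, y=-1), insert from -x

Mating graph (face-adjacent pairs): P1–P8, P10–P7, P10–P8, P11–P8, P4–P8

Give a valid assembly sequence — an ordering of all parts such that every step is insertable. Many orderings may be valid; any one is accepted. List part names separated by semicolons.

P4; P8; P1; P10; P11; P7

1. P4@(0, -2) [-y clear] — {P4}
2. P8@(0, -1) [-x clear] — {P4, P8}
3. P1@(1, -1) [+x clear] — {P1, P4, P8}
4. P10@(0, 0) [-x clear] — {P1, P10, P4, P8}
5. P11@(-1, -1) [-x clear] — {P1, P10, P11, P4, P8}
6. P7@(0, 1) [-x clear] — {P1, P10, P11, P4, P7, P8}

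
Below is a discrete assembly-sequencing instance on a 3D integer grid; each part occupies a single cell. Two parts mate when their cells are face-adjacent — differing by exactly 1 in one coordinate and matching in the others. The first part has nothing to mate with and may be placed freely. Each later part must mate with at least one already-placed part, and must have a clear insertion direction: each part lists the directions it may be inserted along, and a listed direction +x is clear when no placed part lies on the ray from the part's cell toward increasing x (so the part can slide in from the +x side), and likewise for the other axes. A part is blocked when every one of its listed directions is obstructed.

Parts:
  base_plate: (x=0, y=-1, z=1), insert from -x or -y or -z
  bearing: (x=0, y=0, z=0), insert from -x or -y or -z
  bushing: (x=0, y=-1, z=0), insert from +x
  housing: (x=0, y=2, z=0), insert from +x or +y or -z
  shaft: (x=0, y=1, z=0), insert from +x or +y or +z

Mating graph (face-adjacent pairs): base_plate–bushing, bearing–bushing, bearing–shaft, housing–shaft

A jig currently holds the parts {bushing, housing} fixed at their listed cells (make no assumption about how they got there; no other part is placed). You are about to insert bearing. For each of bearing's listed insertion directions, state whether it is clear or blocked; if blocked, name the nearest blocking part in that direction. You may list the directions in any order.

-x: clear; -y: blocked by bushing; -z: clear

-x: ray from bearing(0, 0, 0) has no placed part ⇒ clear
-y: nearest on ray is bushing@(0, -1, 0) ⇒ blocked
-z: ray from bearing(0, 0, 0) has no placed part ⇒ clear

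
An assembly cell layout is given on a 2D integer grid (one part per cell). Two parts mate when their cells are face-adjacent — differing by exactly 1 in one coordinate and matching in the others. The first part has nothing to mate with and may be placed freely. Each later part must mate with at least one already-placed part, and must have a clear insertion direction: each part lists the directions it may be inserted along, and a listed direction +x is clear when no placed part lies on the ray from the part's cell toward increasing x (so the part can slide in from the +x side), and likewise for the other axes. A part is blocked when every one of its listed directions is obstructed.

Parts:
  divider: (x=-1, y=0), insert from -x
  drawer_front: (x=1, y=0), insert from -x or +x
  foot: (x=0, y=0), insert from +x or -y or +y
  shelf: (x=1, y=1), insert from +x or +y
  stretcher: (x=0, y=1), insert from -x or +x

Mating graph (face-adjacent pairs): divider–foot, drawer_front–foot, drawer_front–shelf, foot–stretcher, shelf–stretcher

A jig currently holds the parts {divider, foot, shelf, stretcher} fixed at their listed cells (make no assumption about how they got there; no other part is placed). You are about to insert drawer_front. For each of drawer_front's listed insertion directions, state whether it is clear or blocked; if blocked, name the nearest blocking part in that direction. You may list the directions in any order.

-x: nearest on ray is foot@(0, 0) ⇒ blocked
+x: ray from drawer_front(1, 0) has no placed part ⇒ clear

+x: clear; -x: blocked by foot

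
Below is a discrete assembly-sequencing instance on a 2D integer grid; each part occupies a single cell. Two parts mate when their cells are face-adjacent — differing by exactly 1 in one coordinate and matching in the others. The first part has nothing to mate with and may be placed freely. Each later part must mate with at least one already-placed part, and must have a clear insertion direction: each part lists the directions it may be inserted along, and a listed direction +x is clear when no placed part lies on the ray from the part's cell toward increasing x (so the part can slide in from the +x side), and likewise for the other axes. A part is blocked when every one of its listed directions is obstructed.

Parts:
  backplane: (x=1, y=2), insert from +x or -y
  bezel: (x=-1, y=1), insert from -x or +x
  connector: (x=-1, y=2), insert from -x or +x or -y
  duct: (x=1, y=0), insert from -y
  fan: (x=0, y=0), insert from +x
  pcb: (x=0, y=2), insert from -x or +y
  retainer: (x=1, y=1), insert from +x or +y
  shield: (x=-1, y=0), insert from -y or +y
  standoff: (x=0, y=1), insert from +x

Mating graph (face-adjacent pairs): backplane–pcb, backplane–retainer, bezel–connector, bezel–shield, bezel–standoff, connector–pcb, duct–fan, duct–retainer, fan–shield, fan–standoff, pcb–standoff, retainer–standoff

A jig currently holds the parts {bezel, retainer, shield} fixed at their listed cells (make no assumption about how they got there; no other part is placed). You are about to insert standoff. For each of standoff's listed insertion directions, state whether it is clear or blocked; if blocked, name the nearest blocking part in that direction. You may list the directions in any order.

+x: nearest on ray is retainer@(1, 1) ⇒ blocked

+x: blocked by retainer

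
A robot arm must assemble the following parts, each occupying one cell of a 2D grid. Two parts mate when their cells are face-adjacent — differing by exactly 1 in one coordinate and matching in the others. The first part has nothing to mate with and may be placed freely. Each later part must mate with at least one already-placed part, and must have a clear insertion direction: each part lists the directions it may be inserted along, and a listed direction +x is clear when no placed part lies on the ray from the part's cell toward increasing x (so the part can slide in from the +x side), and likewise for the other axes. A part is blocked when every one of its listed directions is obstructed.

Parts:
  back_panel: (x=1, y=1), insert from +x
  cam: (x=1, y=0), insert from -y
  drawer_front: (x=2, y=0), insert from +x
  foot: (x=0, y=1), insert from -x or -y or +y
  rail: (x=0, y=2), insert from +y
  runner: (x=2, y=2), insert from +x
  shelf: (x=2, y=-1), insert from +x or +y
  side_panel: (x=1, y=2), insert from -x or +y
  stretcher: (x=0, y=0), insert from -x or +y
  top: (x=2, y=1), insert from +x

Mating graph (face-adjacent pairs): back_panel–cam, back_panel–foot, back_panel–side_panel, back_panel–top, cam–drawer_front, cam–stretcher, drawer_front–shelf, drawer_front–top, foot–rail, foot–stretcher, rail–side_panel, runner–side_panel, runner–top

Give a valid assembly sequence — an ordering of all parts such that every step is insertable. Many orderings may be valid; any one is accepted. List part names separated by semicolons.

stretcher; cam; drawer_front; back_panel; top; runner; side_panel; shelf; rail; foot

1. stretcher@(0, 0) [-x clear] — {stretcher}
2. cam@(1, 0) [-y clear] — {cam, stretcher}
3. drawer_front@(2, 0) [+x clear] — {cam, drawer_front, stretcher}
4. back_panel@(1, 1) [+x clear] — {back_panel, cam, drawer_front, stretcher}
5. top@(2, 1) [+x clear] — {back_panel, cam, drawer_front, stretcher, top}
6. runner@(2, 2) [+x clear] — {back_panel, cam, drawer_front, runner, stretcher, top}
7. side_panel@(1, 2) [-x clear] — {back_panel, cam, drawer_front, runner, side_panel, stretcher, top}
8. shelf@(2, -1) [+x clear] — {back_panel, cam, drawer_front, runner, shelf, side_panel, stretcher, top}
9. rail@(0, 2) [+y clear] — {back_panel, cam, drawer_front, rail, runner, shelf, side_panel, stretcher, top}
10. foot@(0, 1) [-x clear] — {back_panel, cam, drawer_front, foot, rail, runner, shelf, side_panel, stretcher, top}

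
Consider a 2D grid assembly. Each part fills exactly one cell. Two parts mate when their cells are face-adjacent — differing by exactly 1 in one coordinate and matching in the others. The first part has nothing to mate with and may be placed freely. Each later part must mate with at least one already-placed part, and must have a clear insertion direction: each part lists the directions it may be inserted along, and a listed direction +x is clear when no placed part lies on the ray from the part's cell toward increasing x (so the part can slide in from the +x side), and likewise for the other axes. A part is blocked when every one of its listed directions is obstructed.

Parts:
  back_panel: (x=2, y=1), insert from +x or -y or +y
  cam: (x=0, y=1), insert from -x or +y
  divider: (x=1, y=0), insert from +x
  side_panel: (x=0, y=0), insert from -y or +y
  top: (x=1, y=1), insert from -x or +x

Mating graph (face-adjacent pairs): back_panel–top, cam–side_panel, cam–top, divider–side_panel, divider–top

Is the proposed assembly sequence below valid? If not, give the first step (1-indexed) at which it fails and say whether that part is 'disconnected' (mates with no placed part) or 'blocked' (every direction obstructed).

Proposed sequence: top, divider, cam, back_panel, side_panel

Valid

1. top@(1, 1) [-x clear] — {top}
2. divider@(1, 0) [+x clear] — {divider, top}
3. cam@(0, 1) [-x clear] — {cam, divider, top}
4. back_panel@(2, 1) [+x clear] — {back_panel, cam, divider, top}
5. side_panel@(0, 0) [-y clear] — {back_panel, cam, divider, side_panel, top}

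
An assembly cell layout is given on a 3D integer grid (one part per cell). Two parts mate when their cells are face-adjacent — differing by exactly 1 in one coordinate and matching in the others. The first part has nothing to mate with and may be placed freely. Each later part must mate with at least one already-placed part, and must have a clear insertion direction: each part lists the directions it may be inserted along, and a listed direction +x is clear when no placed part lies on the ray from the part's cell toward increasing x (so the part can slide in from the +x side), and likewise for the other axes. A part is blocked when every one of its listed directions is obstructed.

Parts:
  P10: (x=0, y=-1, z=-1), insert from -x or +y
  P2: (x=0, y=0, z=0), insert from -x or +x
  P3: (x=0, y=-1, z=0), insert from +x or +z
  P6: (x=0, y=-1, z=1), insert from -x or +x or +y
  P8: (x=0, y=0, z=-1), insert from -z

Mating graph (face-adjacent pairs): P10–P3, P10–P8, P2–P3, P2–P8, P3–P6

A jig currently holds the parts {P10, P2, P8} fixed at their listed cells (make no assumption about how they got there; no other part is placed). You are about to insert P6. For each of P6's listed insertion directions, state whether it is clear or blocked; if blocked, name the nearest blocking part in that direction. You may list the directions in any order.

+x: clear; +y: clear; -x: clear

-x: ray from P6(0, -1, 1) has no placed part ⇒ clear
+x: ray from P6(0, -1, 1) has no placed part ⇒ clear
+y: ray from P6(0, -1, 1) has no placed part ⇒ clear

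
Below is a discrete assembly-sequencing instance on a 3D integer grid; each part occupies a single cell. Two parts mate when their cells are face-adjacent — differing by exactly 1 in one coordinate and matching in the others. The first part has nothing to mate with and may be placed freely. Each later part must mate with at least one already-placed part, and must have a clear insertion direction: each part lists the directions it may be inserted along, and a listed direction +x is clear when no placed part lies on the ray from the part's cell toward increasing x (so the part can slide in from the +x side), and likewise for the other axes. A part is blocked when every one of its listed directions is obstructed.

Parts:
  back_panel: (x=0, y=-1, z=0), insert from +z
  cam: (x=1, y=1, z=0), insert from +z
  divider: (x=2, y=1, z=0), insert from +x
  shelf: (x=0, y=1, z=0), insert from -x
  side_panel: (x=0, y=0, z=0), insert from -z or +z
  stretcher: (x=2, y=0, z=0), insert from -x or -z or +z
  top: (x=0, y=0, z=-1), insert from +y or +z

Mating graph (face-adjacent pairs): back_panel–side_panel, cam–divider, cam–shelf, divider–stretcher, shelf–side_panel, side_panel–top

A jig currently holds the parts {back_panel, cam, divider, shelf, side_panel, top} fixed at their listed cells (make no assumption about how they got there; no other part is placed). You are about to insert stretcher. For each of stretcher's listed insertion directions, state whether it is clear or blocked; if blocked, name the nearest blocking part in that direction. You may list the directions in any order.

-x: nearest on ray is side_panel@(0, 0, 0) ⇒ blocked
-z: ray from stretcher(2, 0, 0) has no placed part ⇒ clear
+z: ray from stretcher(2, 0, 0) has no placed part ⇒ clear

+z: clear; -x: blocked by side_panel; -z: clear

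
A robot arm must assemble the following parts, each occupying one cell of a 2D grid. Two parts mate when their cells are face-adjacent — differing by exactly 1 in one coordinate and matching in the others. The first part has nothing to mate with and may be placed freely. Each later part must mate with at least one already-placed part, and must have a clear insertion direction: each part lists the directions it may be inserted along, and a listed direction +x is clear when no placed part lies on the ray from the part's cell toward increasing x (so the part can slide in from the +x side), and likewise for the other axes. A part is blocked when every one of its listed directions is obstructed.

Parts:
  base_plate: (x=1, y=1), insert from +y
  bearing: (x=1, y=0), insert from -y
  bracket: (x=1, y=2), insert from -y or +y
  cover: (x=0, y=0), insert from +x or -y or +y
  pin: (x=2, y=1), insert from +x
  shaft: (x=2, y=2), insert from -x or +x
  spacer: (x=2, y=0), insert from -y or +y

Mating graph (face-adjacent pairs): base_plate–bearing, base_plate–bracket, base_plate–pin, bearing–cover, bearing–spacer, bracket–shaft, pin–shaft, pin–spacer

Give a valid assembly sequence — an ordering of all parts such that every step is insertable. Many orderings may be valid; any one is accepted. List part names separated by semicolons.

bearing; spacer; pin; shaft; base_plate; bracket; cover

1. bearing@(1, 0) [-y clear] — {bearing}
2. spacer@(2, 0) [-y clear] — {bearing, spacer}
3. pin@(2, 1) [+x clear] — {bearing, pin, spacer}
4. shaft@(2, 2) [-x clear] — {bearing, pin, shaft, spacer}
5. base_plate@(1, 1) [+y clear] — {base_plate, bearing, pin, shaft, spacer}
6. bracket@(1, 2) [+y clear] — {base_plate, bearing, bracket, pin, shaft, spacer}
7. cover@(0, 0) [-y clear] — {base_plate, bearing, bracket, cover, pin, shaft, spacer}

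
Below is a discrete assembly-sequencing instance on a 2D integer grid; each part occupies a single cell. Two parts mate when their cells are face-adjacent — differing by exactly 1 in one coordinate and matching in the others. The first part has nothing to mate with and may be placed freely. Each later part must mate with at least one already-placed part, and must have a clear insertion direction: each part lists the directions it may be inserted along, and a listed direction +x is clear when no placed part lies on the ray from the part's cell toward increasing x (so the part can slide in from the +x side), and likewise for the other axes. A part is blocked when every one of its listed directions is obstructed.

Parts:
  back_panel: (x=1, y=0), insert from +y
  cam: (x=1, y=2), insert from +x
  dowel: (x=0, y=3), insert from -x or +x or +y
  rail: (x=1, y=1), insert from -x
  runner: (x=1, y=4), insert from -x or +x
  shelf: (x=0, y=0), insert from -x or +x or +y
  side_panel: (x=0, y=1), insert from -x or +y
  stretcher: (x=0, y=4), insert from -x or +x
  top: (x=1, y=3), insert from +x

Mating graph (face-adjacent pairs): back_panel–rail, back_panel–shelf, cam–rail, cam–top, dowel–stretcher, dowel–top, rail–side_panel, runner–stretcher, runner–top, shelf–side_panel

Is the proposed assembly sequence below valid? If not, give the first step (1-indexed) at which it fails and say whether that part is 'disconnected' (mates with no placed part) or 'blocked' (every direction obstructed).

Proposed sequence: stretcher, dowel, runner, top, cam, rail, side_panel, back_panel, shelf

1. stretcher@(0, 4) [-x clear] — {stretcher}
2. dowel@(0, 3) [-x clear] — {dowel, stretcher}
3. runner@(1, 4) [+x clear] — {dowel, runner, stretcher}
4. top@(1, 3) [+x clear] — {dowel, runner, stretcher, top}
5. cam@(1, 2) [+x clear] — {cam, dowel, runner, stretcher, top}
6. rail@(1, 1) [-x clear] — {cam, dowel, rail, runner, stretcher, top}
7. side_panel@(0, 1) [-x clear] — {cam, dowel, rail, runner, side_panel, stretcher, top}
8. back_panel@(1, 0) — +y all obstructed ⇒ blocked

Invalid at step 8 (blocked)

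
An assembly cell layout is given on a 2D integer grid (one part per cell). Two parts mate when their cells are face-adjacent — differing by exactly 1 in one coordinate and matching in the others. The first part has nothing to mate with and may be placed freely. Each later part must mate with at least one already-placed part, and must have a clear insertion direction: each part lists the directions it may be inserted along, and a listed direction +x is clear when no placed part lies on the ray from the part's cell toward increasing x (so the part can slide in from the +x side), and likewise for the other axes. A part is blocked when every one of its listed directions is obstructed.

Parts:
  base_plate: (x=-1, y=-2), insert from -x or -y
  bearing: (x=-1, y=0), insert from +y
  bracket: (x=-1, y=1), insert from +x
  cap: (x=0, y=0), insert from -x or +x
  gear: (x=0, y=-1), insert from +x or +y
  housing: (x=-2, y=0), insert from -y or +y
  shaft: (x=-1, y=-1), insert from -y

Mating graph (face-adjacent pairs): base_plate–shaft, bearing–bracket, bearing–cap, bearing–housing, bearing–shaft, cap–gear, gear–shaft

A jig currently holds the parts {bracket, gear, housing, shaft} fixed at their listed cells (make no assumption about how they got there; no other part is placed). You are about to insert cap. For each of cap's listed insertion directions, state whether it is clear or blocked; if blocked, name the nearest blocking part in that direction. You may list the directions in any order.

+x: clear; -x: blocked by housing

-x: nearest on ray is housing@(-2, 0) ⇒ blocked
+x: ray from cap(0, 0) has no placed part ⇒ clear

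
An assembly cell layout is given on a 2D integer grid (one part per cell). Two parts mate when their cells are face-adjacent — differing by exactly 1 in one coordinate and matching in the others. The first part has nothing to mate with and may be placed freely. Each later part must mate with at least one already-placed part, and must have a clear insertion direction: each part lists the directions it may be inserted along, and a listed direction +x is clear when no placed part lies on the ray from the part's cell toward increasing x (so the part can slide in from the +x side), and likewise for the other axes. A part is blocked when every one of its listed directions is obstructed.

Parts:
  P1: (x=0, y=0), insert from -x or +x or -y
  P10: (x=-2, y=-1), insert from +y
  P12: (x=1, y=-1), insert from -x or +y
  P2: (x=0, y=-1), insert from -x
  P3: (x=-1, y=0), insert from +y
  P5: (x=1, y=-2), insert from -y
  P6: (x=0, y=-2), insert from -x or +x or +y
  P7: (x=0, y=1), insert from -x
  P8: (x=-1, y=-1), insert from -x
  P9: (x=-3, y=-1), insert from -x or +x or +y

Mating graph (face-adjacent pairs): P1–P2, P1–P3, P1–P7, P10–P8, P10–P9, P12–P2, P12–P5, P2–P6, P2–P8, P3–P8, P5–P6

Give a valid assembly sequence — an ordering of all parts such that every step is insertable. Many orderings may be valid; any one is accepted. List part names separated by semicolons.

P5; P6; P2; P8; P1; P7; P10; P9; P3; P12

1. P5@(1, -2) [-y clear] — {P5}
2. P6@(0, -2) [-x clear] — {P5, P6}
3. P2@(0, -1) [-x clear] — {P2, P5, P6}
4. P8@(-1, -1) [-x clear] — {P2, P5, P6, P8}
5. P1@(0, 0) [-x clear] — {P1, P2, P5, P6, P8}
6. P7@(0, 1) [-x clear] — {P1, P2, P5, P6, P7, P8}
7. P10@(-2, -1) [+y clear] — {P1, P10, P2, P5, P6, P7, P8}
8. P9@(-3, -1) [-x clear] — {P1, P10, P2, P5, P6, P7, P8, P9}
9. P3@(-1, 0) [+y clear] — {P1, P10, P2, P3, P5, P6, P7, P8, P9}
10. P12@(1, -1) [+y clear] — {P1, P10, P12, P2, P3, P5, P6, P7, P8, P9}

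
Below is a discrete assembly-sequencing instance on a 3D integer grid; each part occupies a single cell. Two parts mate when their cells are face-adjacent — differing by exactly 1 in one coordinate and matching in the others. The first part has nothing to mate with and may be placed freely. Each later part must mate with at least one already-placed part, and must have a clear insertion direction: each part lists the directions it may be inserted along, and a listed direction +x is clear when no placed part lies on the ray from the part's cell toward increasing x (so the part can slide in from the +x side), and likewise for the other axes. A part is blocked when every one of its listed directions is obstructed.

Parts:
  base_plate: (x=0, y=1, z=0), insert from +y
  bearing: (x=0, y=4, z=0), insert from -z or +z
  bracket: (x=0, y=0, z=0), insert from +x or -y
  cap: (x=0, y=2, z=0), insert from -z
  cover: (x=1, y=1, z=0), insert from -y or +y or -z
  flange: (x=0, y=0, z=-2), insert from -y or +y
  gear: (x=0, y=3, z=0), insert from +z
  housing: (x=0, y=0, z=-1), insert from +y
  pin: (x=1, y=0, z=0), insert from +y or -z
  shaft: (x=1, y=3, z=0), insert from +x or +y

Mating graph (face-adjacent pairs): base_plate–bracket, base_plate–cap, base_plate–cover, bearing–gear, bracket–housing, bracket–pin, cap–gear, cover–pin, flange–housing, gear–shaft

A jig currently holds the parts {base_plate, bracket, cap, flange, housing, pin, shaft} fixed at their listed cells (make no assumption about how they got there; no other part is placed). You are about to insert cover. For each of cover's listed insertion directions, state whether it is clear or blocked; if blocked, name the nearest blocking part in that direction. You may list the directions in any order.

+y: blocked by shaft; -y: blocked by pin; -z: clear

-y: nearest on ray is pin@(1, 0, 0) ⇒ blocked
+y: nearest on ray is shaft@(1, 3, 0) ⇒ blocked
-z: ray from cover(1, 1, 0) has no placed part ⇒ clear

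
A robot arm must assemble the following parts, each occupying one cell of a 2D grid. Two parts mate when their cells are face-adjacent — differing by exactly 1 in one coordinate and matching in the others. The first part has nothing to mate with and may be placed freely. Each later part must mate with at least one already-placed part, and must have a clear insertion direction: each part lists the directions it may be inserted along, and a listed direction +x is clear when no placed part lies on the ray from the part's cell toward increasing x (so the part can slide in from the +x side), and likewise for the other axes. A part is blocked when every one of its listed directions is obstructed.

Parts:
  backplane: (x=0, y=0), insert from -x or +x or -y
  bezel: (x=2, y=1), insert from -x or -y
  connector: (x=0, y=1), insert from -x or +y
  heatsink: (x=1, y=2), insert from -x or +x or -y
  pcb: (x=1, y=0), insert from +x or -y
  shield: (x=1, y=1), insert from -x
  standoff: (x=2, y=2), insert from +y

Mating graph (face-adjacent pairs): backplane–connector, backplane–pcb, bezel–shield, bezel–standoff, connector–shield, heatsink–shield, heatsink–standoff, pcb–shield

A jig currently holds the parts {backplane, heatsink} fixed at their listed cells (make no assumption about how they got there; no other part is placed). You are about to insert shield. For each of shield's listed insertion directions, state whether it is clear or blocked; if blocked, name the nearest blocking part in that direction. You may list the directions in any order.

-x: ray from shield(1, 1) has no placed part ⇒ clear

-x: clear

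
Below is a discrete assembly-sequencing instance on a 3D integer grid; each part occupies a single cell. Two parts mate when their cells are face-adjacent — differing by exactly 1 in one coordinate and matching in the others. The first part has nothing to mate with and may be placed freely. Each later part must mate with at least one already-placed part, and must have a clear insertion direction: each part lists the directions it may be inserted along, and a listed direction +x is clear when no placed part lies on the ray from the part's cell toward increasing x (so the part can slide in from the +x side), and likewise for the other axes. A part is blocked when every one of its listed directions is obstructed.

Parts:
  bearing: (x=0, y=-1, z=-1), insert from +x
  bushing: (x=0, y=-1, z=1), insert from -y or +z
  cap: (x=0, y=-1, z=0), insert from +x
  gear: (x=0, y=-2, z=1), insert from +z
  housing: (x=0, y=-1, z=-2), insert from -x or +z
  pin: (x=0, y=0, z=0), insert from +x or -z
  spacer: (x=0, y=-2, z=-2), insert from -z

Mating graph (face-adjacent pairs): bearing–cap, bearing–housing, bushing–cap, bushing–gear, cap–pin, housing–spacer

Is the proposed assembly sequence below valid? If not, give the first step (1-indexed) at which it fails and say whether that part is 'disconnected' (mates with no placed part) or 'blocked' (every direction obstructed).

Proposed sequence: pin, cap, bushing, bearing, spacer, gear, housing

Invalid at step 5 (disconnected)

1. pin@(0, 0, 0) [+x clear] — {pin}
2. cap@(0, -1, 0) [+x clear] — {cap, pin}
3. bushing@(0, -1, 1) [-y clear] — {bushing, cap, pin}
4. bearing@(0, -1, -1) [+x clear] — {bearing, bushing, cap, pin}
5. spacer@(0, -2, -2) — no placed neighbour ⇒ disconnected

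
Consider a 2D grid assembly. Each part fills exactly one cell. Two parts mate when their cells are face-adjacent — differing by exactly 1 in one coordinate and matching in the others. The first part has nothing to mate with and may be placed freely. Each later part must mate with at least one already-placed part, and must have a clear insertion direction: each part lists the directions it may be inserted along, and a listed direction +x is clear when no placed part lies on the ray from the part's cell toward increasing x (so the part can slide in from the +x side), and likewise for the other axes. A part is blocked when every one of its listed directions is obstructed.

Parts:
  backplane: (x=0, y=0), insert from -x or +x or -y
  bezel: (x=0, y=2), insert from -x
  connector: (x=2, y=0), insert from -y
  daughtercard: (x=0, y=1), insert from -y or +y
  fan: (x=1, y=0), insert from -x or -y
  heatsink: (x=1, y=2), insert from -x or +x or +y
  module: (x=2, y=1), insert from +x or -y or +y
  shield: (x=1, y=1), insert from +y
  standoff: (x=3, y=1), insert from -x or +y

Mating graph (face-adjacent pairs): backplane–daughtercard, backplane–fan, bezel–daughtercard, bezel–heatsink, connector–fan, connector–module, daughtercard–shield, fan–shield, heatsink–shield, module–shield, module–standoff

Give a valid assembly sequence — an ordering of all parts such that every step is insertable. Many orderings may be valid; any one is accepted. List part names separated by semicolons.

shield; module; daughtercard; backplane; connector; standoff; bezel; fan; heatsink

1. shield@(1, 1) [+y clear] — {shield}
2. module@(2, 1) [+x clear] — {module, shield}
3. daughtercard@(0, 1) [-y clear] — {daughtercard, module, shield}
4. backplane@(0, 0) [-x clear] — {backplane, daughtercard, module, shield}
5. connector@(2, 0) [-y clear] — {backplane, connector, daughtercard, module, shield}
6. standoff@(3, 1) [+y clear] — {backplane, connector, daughtercard, module, shield, standoff}
7. bezel@(0, 2) [-x clear] — {backplane, bezel, connector, daughtercard, module, shield, standoff}
8. fan@(1, 0) [-y clear] — {backplane, bezel, connector, daughtercard, fan, module, shield, standoff}
9. heatsink@(1, 2) [+x clear] — {backplane, bezel, connector, daughtercard, fan, heatsink, module, shield, standoff}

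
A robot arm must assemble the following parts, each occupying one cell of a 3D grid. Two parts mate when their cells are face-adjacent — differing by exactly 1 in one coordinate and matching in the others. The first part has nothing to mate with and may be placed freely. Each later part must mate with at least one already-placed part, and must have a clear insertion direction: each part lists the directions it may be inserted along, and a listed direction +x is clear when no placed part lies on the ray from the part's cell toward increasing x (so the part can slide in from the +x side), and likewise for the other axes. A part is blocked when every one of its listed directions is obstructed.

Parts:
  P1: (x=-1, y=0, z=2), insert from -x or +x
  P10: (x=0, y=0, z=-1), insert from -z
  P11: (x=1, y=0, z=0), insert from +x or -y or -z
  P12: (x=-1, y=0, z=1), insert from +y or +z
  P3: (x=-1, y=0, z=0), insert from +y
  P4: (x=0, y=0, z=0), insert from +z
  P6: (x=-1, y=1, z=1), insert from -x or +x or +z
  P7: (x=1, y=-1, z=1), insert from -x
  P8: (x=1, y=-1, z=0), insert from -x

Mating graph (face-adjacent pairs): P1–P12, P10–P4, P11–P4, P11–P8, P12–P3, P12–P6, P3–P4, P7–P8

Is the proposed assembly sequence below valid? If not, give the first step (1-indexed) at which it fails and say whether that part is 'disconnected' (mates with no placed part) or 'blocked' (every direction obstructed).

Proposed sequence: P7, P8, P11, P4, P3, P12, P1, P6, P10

Valid

1. P7@(1, -1, 1) [-x clear] — {P7}
2. P8@(1, -1, 0) [-x clear] — {P7, P8}
3. P11@(1, 0, 0) [+x clear] — {P11, P7, P8}
4. P4@(0, 0, 0) [+z clear] — {P11, P4, P7, P8}
5. P3@(-1, 0, 0) [+y clear] — {P11, P3, P4, P7, P8}
6. P12@(-1, 0, 1) [+y clear] — {P11, P12, P3, P4, P7, P8}
7. P1@(-1, 0, 2) [-x clear] — {P1, P11, P12, P3, P4, P7, P8}
8. P6@(-1, 1, 1) [-x clear] — {P1, P11, P12, P3, P4, P6, P7, P8}
9. P10@(0, 0, -1) [-z clear] — {P1, P10, P11, P12, P3, P4, P6, P7, P8}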